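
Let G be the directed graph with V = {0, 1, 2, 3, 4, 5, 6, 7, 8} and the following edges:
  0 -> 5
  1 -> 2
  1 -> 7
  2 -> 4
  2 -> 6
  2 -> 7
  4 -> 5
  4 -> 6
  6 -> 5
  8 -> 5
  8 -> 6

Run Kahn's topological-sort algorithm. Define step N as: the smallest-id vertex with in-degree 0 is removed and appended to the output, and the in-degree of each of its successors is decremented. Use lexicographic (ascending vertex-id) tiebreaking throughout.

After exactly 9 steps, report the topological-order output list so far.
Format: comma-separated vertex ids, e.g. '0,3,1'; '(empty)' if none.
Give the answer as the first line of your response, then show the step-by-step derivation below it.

0,1,2,3,4,7,8,6,5

step 1: output 0; order=[0]; indeg=(0,0,1,0,1,3,3,2,0)
step 2: output 1; order=[0,1]; indeg=(0,0,0,0,1,3,3,1,0)
step 3: output 2; order=[0,1,2]; indeg=(0,0,0,0,0,3,2,0,0)
step 4: output 3; order=[0,1,2,3]; indeg=(0,0,0,0,0,3,2,0,0)
step 5: output 4; order=[0,1,2,3,4]; indeg=(0,0,0,0,0,2,1,0,0)
step 6: output 7; order=[0,1,2,3,4,7]; indeg=(0,0,0,0,0,2,1,0,0)
step 7: output 8; order=[0,1,2,3,4,7,8]; indeg=(0,0,0,0,0,1,0,0,0)
step 8: output 6; order=[0,1,2,3,4,7,8,6]; indeg=(0,0,0,0,0,0,0,0,0)
step 9: output 5; order=[0,1,2,3,4,7,8,6,5]; indeg=(0,0,0,0,0,0,0,0,0)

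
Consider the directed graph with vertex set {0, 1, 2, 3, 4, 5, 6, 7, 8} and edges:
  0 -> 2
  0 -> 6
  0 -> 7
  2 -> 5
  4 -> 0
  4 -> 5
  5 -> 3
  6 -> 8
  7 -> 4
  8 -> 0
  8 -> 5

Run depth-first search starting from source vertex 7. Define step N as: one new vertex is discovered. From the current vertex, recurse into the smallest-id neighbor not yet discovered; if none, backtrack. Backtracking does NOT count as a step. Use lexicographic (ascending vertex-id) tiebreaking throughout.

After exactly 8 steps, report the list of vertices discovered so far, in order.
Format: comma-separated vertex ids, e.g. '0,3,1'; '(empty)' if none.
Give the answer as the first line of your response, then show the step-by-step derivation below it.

7,4,0,2,5,3,6,8

step 1: discover 7; path=7; order=7
step 2: discover 4; path=7>4; order=7,4
step 3: discover 0; path=7>4>0; order=7,4,0
step 4: discover 2; path=7>4>0>2; order=7,4,0,2
step 5: discover 5; path=7>4>0>2>5; order=7,4,0,2,5
step 6: discover 3; path=7>4>0>2>5>3; order=7,4,0,2,5,3
step 7: discover 6; path=7>4>0>6; order=7,4,0,2,5,3,6
step 8: discover 8; path=7>4>0>6>8; order=7,4,0,2,5,3,6,8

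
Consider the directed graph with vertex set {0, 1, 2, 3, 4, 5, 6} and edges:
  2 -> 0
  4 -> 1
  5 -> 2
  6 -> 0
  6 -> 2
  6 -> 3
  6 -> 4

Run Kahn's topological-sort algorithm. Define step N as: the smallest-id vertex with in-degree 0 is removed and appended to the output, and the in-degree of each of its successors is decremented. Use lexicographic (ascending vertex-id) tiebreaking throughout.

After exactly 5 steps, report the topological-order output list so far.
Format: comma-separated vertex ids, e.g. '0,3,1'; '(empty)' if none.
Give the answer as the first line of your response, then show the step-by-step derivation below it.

5,6,2,0,3

step 1: output 5; order=[5]; indeg=(2,1,1,1,1,0,0)
step 2: output 6; order=[5,6]; indeg=(1,1,0,0,0,0,0)
step 3: output 2; order=[5,6,2]; indeg=(0,1,0,0,0,0,0)
step 4: output 0; order=[5,6,2,0]; indeg=(0,1,0,0,0,0,0)
step 5: output 3; order=[5,6,2,0,3]; indeg=(0,1,0,0,0,0,0)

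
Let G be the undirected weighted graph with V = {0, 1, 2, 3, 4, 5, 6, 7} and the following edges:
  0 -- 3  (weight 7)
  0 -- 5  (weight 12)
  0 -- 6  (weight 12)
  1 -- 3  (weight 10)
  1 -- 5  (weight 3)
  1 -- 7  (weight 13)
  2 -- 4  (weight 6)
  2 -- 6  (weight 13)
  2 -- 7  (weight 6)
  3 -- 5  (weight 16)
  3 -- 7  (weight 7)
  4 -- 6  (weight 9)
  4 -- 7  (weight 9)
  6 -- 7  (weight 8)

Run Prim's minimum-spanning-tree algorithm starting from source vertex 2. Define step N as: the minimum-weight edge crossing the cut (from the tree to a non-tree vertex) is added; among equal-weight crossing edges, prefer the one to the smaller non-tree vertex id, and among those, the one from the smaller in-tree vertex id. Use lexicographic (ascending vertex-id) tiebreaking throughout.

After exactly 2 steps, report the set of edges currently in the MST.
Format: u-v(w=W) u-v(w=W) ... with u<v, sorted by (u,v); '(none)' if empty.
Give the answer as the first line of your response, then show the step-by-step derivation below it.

2-4(w=6) 2-7(w=6)

step 1: add edge 2-4 (w=6); MST = {2-4(w=6)}
step 2: add edge 2-7 (w=6); MST = {2-4(w=6) 2-7(w=6)}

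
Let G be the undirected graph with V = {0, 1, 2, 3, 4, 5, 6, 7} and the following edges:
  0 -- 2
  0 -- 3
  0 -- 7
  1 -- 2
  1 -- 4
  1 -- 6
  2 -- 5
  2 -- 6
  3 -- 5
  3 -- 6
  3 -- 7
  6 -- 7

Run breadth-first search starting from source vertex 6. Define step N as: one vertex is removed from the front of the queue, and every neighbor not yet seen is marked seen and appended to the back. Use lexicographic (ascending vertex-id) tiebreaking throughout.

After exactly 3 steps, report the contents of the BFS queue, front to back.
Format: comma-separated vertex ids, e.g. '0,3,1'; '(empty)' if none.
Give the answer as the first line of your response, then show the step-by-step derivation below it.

3,7,4,0,5

step 1: dequeue 6; queue=[1,2,3,7]; order=6
step 2: dequeue 1; queue=[2,3,7,4]; order=6,1
step 3: dequeue 2; queue=[3,7,4,0,5]; order=6,1,2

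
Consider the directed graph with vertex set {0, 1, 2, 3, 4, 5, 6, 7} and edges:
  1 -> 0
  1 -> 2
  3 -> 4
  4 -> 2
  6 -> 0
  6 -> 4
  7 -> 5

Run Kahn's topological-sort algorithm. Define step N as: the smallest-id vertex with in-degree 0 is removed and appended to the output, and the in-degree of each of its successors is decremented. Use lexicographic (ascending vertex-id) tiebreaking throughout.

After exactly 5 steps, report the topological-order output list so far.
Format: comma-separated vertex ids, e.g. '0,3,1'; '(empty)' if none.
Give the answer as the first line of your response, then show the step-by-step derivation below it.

1,3,6,0,4

step 1: output 1; order=[1]; indeg=(1,0,1,0,2,1,0,0)
step 2: output 3; order=[1,3]; indeg=(1,0,1,0,1,1,0,0)
step 3: output 6; order=[1,3,6]; indeg=(0,0,1,0,0,1,0,0)
step 4: output 0; order=[1,3,6,0]; indeg=(0,0,1,0,0,1,0,0)
step 5: output 4; order=[1,3,6,0,4]; indeg=(0,0,0,0,0,1,0,0)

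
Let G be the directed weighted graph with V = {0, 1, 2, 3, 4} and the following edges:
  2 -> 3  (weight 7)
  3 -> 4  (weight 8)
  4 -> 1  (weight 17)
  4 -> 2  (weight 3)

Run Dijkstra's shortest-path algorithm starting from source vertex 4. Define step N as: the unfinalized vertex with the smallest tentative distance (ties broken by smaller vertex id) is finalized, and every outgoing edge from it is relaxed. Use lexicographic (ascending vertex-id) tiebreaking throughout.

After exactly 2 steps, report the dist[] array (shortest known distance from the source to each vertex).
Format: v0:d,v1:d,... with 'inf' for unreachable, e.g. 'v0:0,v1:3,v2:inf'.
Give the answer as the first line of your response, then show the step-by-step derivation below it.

v0:inf,v1:17,v2:3,v3:10,v4:0

step 1: dist = v0:inf,v1:17,v2:3,v3:inf,v4:0
step 2: dist = v0:inf,v1:17,v2:3,v3:10,v4:0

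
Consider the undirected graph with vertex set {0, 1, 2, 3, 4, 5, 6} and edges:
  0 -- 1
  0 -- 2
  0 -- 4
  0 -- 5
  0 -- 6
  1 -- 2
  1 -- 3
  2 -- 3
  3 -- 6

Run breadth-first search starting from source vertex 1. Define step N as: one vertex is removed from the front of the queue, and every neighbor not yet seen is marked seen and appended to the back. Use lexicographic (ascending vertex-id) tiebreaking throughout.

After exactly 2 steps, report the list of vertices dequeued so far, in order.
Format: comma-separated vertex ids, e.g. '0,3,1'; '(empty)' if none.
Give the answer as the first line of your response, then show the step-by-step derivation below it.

1,0

step 1: dequeue 1; queue=[0,2,3]; order=1
step 2: dequeue 0; queue=[2,3,4,5,6]; order=1,0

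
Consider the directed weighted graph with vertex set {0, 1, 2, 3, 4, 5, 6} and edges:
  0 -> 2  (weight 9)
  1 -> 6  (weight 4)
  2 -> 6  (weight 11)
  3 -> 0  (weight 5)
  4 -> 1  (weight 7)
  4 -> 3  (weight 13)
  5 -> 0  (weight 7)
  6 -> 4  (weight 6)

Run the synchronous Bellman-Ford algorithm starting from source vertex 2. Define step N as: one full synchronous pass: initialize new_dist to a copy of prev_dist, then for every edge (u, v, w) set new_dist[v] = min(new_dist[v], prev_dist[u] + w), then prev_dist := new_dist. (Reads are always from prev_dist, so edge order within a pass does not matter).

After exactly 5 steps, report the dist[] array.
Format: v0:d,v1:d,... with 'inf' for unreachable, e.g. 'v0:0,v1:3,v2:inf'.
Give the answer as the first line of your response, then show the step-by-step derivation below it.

v0:35,v1:24,v2:0,v3:30,v4:17,v5:inf,v6:11

step 1: dist = v0:inf,v1:inf,v2:0,v3:inf,v4:inf,v5:inf,v6:11
step 2: dist = v0:inf,v1:inf,v2:0,v3:inf,v4:17,v5:inf,v6:11
step 3: dist = v0:inf,v1:24,v2:0,v3:30,v4:17,v5:inf,v6:11
step 4: dist = v0:35,v1:24,v2:0,v3:30,v4:17,v5:inf,v6:11
step 5: dist = v0:35,v1:24,v2:0,v3:30,v4:17,v5:inf,v6:11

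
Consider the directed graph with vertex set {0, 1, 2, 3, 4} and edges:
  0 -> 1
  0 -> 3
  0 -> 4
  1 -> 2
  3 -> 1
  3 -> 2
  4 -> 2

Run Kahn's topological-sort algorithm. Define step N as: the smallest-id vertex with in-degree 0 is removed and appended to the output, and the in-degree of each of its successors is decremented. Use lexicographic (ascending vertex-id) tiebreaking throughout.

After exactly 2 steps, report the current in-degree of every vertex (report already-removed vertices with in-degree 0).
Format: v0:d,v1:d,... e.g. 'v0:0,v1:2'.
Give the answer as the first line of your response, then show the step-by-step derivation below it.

v0:0,v1:0,v2:2,v3:0,v4:0

step 1: output 0; order=[0]; indeg=(0,1,3,0,0)
step 2: output 3; order=[0,3]; indeg=(0,0,2,0,0)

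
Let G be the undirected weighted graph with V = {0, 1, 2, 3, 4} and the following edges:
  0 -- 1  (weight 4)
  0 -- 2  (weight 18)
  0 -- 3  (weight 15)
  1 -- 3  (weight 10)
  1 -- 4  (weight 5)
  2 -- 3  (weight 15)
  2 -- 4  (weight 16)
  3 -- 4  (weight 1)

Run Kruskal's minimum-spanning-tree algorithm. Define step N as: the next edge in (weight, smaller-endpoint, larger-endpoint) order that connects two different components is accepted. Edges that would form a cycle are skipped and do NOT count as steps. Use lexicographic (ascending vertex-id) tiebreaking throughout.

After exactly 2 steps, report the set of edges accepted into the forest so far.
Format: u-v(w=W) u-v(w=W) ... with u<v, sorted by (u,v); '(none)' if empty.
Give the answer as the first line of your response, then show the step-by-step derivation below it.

0-1(w=4) 3-4(w=1)

step 1: add edge 3-4 (w=1); MST = {3-4(w=1)}
step 2: add edge 0-1 (w=4); MST = {0-1(w=4) 3-4(w=1)}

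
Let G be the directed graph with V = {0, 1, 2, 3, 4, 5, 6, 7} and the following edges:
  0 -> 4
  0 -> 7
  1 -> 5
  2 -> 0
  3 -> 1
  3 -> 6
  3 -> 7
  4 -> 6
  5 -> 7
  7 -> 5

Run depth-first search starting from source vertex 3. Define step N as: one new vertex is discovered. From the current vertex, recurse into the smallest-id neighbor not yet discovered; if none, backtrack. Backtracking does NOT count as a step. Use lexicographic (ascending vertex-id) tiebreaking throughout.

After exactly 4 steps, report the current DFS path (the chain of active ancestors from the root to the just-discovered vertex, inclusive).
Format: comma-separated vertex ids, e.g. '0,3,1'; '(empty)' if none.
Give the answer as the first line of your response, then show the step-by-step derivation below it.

3,1,5,7

step 1: discover 3; path=3; order=3
step 2: discover 1; path=3>1; order=3,1
step 3: discover 5; path=3>1>5; order=3,1,5
step 4: discover 7; path=3>1>5>7; order=3,1,5,7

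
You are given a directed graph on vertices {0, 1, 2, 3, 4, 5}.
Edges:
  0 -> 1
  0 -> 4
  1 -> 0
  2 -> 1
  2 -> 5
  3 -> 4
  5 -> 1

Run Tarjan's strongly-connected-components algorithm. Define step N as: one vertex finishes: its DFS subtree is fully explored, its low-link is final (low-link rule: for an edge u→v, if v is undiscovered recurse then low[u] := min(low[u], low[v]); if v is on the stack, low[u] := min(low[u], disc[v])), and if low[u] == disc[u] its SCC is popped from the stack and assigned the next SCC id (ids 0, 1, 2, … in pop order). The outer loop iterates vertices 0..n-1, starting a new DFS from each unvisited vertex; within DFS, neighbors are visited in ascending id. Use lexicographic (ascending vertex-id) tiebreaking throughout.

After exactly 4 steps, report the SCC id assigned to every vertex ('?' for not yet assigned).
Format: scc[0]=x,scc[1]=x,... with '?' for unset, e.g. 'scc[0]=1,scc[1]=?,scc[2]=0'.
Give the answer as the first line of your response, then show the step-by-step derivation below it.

scc[0]=1,scc[1]=1,scc[2]=?,scc[3]=?,scc[4]=0,scc[5]=2

step 1: low=(low[0]=0,low[1]=0,low[2]=?,low[3]=?,low[4]=?,low[5]=?); scc=(scc[0]=?,scc[1]=?,scc[2]=?,scc[3]=?,scc[4]=?,scc[5]=?)
step 2: low=(low[0]=0,low[1]=0,low[2]=?,low[3]=?,low[4]=2,low[5]=?); scc=(scc[0]=?,scc[1]=?,scc[2]=?,scc[3]=?,scc[4]=0,scc[5]=?)
step 3: low=(low[0]=0,low[1]=0,low[2]=?,low[3]=?,low[4]=2,low[5]=?); scc=(scc[0]=1,scc[1]=1,scc[2]=?,scc[3]=?,scc[4]=0,scc[5]=?)
step 4: low=(low[0]=0,low[1]=0,low[2]=3,low[3]=?,low[4]=2,low[5]=4); scc=(scc[0]=1,scc[1]=1,scc[2]=?,scc[3]=?,scc[4]=0,scc[5]=2)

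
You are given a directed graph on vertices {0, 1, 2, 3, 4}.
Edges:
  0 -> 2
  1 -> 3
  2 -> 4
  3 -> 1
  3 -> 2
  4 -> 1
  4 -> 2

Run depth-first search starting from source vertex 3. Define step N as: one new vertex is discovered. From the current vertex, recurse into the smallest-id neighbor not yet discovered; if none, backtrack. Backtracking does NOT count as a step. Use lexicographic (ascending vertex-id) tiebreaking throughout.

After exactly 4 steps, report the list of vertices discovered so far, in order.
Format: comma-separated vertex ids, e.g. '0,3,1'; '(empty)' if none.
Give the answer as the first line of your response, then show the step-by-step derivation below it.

3,1,2,4

step 1: discover 3; path=3; order=3
step 2: discover 1; path=3>1; order=3,1
step 3: discover 2; path=3>2; order=3,1,2
step 4: discover 4; path=3>2>4; order=3,1,2,4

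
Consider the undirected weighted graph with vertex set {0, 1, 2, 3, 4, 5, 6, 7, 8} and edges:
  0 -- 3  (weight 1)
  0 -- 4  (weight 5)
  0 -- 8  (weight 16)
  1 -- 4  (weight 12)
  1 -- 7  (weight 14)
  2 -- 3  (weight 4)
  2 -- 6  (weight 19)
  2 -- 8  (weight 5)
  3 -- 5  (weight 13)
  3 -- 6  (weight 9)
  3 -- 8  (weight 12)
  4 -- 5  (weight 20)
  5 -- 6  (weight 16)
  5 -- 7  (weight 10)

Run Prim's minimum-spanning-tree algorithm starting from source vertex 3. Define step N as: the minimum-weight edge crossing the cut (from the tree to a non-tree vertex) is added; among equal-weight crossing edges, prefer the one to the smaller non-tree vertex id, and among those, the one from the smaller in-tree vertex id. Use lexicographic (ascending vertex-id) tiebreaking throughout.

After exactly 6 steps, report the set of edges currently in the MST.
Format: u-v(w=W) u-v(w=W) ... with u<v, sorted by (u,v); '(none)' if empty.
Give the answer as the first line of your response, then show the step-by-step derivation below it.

0-3(w=1) 0-4(w=5) 1-4(w=12) 2-3(w=4) 2-8(w=5) 3-6(w=9)

step 1: add edge 0-3 (w=1); MST = {0-3(w=1)}
step 2: add edge 2-3 (w=4); MST = {0-3(w=1) 2-3(w=4)}
step 3: add edge 0-4 (w=5); MST = {0-3(w=1) 0-4(w=5) 2-3(w=4)}
step 4: add edge 2-8 (w=5); MST = {0-3(w=1) 0-4(w=5) 2-3(w=4) 2-8(w=5)}
step 5: add edge 3-6 (w=9); MST = {0-3(w=1) 0-4(w=5) 2-3(w=4) 2-8(w=5) 3-6(w=9)}
step 6: add edge 1-4 (w=12); MST = {0-3(w=1) 0-4(w=5) 1-4(w=12) 2-3(w=4) 2-8(w=5) 3-6(w=9)}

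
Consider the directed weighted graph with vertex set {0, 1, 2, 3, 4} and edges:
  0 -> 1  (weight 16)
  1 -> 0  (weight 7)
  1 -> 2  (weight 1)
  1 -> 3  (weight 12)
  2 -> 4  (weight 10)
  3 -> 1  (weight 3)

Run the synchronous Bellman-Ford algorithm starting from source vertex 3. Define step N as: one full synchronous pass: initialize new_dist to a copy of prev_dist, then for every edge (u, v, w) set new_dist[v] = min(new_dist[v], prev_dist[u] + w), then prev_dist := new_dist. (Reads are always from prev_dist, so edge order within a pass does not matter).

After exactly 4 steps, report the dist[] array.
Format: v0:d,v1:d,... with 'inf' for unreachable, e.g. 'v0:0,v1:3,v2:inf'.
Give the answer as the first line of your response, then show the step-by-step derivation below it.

v0:10,v1:3,v2:4,v3:0,v4:14

step 1: dist = v0:inf,v1:3,v2:inf,v3:0,v4:inf
step 2: dist = v0:10,v1:3,v2:4,v3:0,v4:inf
step 3: dist = v0:10,v1:3,v2:4,v3:0,v4:14
step 4: dist = v0:10,v1:3,v2:4,v3:0,v4:14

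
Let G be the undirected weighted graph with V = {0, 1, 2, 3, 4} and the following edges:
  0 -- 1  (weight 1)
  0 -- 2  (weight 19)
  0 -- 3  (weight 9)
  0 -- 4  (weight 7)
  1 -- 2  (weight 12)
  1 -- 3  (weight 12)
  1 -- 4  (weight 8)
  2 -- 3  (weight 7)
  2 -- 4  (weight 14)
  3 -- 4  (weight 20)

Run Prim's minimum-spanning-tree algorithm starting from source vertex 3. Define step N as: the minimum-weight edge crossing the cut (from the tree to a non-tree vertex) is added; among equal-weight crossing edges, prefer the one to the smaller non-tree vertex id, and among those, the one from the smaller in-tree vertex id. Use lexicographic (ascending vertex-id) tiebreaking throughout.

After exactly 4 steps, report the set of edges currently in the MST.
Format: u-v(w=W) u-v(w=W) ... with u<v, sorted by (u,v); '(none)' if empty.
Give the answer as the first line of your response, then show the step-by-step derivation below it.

0-1(w=1) 0-3(w=9) 0-4(w=7) 2-3(w=7)

step 1: add edge 2-3 (w=7); MST = {2-3(w=7)}
step 2: add edge 0-3 (w=9); MST = {0-3(w=9) 2-3(w=7)}
step 3: add edge 0-1 (w=1); MST = {0-1(w=1) 0-3(w=9) 2-3(w=7)}
step 4: add edge 0-4 (w=7); MST = {0-1(w=1) 0-3(w=9) 0-4(w=7) 2-3(w=7)}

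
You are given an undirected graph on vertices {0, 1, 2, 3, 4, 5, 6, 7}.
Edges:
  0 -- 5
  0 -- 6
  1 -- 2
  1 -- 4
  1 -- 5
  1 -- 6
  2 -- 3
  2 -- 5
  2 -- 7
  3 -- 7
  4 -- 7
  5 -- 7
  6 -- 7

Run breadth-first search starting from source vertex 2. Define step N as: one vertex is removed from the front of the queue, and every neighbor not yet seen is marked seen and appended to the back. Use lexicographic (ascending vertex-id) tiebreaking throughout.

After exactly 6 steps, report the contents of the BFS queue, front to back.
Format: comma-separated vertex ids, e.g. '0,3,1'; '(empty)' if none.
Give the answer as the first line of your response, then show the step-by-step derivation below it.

6,0

step 1: dequeue 2; queue=[1,3,5,7]; order=2
step 2: dequeue 1; queue=[3,5,7,4,6]; order=2,1
step 3: dequeue 3; queue=[5,7,4,6]; order=2,1,3
step 4: dequeue 5; queue=[7,4,6,0]; order=2,1,3,5
step 5: dequeue 7; queue=[4,6,0]; order=2,1,3,5,7
step 6: dequeue 4; queue=[6,0]; order=2,1,3,5,7,4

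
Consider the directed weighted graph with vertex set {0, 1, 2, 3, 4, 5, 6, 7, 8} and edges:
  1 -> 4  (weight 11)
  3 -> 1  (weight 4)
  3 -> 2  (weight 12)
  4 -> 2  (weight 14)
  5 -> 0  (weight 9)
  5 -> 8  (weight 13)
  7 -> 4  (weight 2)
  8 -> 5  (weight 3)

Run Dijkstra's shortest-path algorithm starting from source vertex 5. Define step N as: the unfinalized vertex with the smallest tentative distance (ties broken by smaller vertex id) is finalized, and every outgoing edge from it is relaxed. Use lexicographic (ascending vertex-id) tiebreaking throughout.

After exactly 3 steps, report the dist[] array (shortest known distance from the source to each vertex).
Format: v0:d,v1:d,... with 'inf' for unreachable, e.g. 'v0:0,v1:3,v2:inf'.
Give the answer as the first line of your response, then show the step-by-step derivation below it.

v0:9,v1:inf,v2:inf,v3:inf,v4:inf,v5:0,v6:inf,v7:inf,v8:13

step 1: dist = v0:9,v1:inf,v2:inf,v3:inf,v4:inf,v5:0,v6:inf,v7:inf,v8:13
step 2: dist = v0:9,v1:inf,v2:inf,v3:inf,v4:inf,v5:0,v6:inf,v7:inf,v8:13
step 3: dist = v0:9,v1:inf,v2:inf,v3:inf,v4:inf,v5:0,v6:inf,v7:inf,v8:13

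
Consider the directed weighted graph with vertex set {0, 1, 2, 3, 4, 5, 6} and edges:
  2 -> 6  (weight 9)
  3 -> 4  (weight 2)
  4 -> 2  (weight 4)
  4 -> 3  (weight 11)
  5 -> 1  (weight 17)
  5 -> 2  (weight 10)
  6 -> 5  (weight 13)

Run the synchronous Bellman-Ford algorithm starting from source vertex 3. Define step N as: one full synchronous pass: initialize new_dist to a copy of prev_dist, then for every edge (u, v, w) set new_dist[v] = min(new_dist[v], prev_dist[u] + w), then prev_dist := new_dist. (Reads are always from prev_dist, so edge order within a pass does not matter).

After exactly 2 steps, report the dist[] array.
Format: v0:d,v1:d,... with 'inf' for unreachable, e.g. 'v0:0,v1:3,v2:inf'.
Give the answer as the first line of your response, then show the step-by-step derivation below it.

v0:inf,v1:inf,v2:6,v3:0,v4:2,v5:inf,v6:inf

step 1: dist = v0:inf,v1:inf,v2:inf,v3:0,v4:2,v5:inf,v6:inf
step 2: dist = v0:inf,v1:inf,v2:6,v3:0,v4:2,v5:inf,v6:inf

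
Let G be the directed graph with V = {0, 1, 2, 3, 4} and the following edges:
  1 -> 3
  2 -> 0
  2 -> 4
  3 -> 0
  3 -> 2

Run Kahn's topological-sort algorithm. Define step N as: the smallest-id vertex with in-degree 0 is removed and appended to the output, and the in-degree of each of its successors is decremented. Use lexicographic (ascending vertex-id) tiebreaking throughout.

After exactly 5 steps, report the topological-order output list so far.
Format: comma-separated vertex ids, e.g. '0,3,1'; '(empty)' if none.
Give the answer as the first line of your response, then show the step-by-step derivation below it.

1,3,2,0,4

step 1: output 1; order=[1]; indeg=(2,0,1,0,1)
step 2: output 3; order=[1,3]; indeg=(1,0,0,0,1)
step 3: output 2; order=[1,3,2]; indeg=(0,0,0,0,0)
step 4: output 0; order=[1,3,2,0]; indeg=(0,0,0,0,0)
step 5: output 4; order=[1,3,2,0,4]; indeg=(0,0,0,0,0)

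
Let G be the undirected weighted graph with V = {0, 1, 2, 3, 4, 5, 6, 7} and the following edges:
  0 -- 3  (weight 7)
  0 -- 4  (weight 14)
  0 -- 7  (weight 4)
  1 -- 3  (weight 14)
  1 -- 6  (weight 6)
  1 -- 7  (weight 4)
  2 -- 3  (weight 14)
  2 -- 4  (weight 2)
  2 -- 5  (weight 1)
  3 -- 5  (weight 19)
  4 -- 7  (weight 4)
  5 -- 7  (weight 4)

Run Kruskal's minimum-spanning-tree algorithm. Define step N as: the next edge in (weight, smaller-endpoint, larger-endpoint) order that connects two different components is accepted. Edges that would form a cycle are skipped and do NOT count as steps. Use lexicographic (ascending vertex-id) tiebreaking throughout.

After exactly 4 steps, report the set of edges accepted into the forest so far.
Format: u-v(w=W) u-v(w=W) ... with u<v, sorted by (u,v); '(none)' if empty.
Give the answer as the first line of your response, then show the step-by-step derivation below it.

0-7(w=4) 1-7(w=4) 2-4(w=2) 2-5(w=1)

step 1: add edge 2-5 (w=1); MST = {2-5(w=1)}
step 2: add edge 2-4 (w=2); MST = {2-4(w=2) 2-5(w=1)}
step 3: add edge 0-7 (w=4); MST = {0-7(w=4) 2-4(w=2) 2-5(w=1)}
step 4: add edge 1-7 (w=4); MST = {0-7(w=4) 1-7(w=4) 2-4(w=2) 2-5(w=1)}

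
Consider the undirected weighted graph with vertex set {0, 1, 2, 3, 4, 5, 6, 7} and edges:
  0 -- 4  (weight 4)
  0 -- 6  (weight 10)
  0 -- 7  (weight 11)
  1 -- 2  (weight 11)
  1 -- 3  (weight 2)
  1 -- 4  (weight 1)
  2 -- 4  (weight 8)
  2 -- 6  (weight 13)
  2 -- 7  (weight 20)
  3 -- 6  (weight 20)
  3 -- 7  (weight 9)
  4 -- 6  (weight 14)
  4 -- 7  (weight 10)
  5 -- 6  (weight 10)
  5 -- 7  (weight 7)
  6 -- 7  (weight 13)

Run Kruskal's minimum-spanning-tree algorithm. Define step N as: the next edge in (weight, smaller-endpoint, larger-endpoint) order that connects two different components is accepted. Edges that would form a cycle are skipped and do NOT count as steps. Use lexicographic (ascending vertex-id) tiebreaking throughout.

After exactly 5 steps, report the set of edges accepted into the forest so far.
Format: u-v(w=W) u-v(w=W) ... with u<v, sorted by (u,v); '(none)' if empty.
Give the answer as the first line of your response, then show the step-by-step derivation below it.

0-4(w=4) 1-3(w=2) 1-4(w=1) 2-4(w=8) 5-7(w=7)

step 1: add edge 1-4 (w=1); MST = {1-4(w=1)}
step 2: add edge 1-3 (w=2); MST = {1-3(w=2) 1-4(w=1)}
step 3: add edge 0-4 (w=4); MST = {0-4(w=4) 1-3(w=2) 1-4(w=1)}
step 4: add edge 5-7 (w=7); MST = {0-4(w=4) 1-3(w=2) 1-4(w=1) 5-7(w=7)}
step 5: add edge 2-4 (w=8); MST = {0-4(w=4) 1-3(w=2) 1-4(w=1) 2-4(w=8) 5-7(w=7)}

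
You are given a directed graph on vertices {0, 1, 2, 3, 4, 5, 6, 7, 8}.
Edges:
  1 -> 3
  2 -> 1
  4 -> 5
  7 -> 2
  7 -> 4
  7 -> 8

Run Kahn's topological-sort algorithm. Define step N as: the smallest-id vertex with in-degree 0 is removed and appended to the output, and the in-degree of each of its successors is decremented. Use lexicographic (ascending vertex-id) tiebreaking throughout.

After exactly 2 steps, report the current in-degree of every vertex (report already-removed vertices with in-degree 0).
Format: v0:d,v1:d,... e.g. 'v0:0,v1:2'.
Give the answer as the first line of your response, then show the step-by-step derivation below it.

v0:0,v1:1,v2:1,v3:1,v4:1,v5:1,v6:0,v7:0,v8:1

step 1: output 0; order=[0]; indeg=(0,1,1,1,1,1,0,0,1)
step 2: output 6; order=[0,6]; indeg=(0,1,1,1,1,1,0,0,1)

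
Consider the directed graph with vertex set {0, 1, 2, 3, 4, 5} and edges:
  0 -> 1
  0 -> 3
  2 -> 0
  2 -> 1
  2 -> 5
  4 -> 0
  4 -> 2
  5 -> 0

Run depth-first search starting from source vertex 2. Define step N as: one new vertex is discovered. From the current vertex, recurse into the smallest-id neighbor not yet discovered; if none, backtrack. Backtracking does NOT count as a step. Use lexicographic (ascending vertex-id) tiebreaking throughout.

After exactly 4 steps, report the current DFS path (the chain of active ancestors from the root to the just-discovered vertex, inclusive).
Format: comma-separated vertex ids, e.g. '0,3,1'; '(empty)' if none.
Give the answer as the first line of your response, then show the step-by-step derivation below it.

2,0,3

step 1: discover 2; path=2; order=2
step 2: discover 0; path=2>0; order=2,0
step 3: discover 1; path=2>0>1; order=2,0,1
step 4: discover 3; path=2>0>3; order=2,0,1,3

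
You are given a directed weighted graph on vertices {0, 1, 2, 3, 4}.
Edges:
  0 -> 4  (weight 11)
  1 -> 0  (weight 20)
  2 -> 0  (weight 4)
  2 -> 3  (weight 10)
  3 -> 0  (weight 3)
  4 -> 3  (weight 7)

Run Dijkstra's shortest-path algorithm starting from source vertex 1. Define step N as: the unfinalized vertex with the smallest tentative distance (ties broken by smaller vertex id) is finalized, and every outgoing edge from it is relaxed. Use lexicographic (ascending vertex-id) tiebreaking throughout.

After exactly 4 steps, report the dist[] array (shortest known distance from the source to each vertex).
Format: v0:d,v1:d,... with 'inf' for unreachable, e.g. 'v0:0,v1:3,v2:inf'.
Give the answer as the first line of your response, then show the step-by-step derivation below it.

v0:20,v1:0,v2:inf,v3:38,v4:31

step 1: dist = v0:20,v1:0,v2:inf,v3:inf,v4:inf
step 2: dist = v0:20,v1:0,v2:inf,v3:inf,v4:31
step 3: dist = v0:20,v1:0,v2:inf,v3:38,v4:31
step 4: dist = v0:20,v1:0,v2:inf,v3:38,v4:31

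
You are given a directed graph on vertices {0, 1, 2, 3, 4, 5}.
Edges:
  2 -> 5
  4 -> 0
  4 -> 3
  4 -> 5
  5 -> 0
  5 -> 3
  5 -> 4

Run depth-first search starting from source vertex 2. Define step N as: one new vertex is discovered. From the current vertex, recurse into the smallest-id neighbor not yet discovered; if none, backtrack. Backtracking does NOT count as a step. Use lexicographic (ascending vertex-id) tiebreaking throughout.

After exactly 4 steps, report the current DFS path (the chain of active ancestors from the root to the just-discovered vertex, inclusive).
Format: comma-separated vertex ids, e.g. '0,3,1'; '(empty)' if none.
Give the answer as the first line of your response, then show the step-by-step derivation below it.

2,5,3

step 1: discover 2; path=2; order=2
step 2: discover 5; path=2>5; order=2,5
step 3: discover 0; path=2>5>0; order=2,5,0
step 4: discover 3; path=2>5>3; order=2,5,0,3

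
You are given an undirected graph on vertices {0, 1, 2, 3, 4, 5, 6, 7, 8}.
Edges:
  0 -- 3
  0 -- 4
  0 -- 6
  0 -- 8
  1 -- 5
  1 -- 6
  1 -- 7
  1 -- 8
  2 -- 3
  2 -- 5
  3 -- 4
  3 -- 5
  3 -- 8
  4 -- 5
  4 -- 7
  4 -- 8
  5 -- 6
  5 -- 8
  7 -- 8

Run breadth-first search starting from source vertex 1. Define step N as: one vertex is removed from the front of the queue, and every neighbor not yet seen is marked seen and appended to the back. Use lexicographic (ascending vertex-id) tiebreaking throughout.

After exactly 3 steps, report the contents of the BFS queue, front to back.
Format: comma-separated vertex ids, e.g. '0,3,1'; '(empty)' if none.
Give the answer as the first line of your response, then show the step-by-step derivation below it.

7,8,2,3,4,0

step 1: dequeue 1; queue=[5,6,7,8]; order=1
step 2: dequeue 5; queue=[6,7,8,2,3,4]; order=1,5
step 3: dequeue 6; queue=[7,8,2,3,4,0]; order=1,5,6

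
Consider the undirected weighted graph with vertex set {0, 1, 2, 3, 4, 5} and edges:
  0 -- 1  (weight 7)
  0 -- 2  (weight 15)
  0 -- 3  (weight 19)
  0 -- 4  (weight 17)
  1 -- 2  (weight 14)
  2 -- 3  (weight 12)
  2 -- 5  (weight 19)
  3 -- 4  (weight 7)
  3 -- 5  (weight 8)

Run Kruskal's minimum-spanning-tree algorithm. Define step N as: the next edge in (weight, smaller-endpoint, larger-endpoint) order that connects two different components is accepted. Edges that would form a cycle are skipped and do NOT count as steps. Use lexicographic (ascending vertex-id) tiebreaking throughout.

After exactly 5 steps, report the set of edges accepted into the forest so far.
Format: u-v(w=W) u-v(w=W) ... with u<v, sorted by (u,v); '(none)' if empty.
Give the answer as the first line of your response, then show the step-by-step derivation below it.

0-1(w=7) 1-2(w=14) 2-3(w=12) 3-4(w=7) 3-5(w=8)

step 1: add edge 0-1 (w=7); MST = {0-1(w=7)}
step 2: add edge 3-4 (w=7); MST = {0-1(w=7) 3-4(w=7)}
step 3: add edge 3-5 (w=8); MST = {0-1(w=7) 3-4(w=7) 3-5(w=8)}
step 4: add edge 2-3 (w=12); MST = {0-1(w=7) 2-3(w=12) 3-4(w=7) 3-5(w=8)}
step 5: add edge 1-2 (w=14); MST = {0-1(w=7) 1-2(w=14) 2-3(w=12) 3-4(w=7) 3-5(w=8)}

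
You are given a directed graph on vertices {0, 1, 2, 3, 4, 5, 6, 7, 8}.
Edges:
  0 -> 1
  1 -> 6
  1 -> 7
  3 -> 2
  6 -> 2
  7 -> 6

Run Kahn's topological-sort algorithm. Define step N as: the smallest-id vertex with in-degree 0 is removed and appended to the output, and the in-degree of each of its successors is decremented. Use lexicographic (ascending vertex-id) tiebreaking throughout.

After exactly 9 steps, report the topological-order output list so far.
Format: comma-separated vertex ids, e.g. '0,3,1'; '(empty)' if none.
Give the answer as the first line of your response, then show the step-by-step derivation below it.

0,1,3,4,5,7,6,2,8

step 1: output 0; order=[0]; indeg=(0,0,2,0,0,0,2,1,0)
step 2: output 1; order=[0,1]; indeg=(0,0,2,0,0,0,1,0,0)
step 3: output 3; order=[0,1,3]; indeg=(0,0,1,0,0,0,1,0,0)
step 4: output 4; order=[0,1,3,4]; indeg=(0,0,1,0,0,0,1,0,0)
step 5: output 5; order=[0,1,3,4,5]; indeg=(0,0,1,0,0,0,1,0,0)
step 6: output 7; order=[0,1,3,4,5,7]; indeg=(0,0,1,0,0,0,0,0,0)
step 7: output 6; order=[0,1,3,4,5,7,6]; indeg=(0,0,0,0,0,0,0,0,0)
step 8: output 2; order=[0,1,3,4,5,7,6,2]; indeg=(0,0,0,0,0,0,0,0,0)
step 9: output 8; order=[0,1,3,4,5,7,6,2,8]; indeg=(0,0,0,0,0,0,0,0,0)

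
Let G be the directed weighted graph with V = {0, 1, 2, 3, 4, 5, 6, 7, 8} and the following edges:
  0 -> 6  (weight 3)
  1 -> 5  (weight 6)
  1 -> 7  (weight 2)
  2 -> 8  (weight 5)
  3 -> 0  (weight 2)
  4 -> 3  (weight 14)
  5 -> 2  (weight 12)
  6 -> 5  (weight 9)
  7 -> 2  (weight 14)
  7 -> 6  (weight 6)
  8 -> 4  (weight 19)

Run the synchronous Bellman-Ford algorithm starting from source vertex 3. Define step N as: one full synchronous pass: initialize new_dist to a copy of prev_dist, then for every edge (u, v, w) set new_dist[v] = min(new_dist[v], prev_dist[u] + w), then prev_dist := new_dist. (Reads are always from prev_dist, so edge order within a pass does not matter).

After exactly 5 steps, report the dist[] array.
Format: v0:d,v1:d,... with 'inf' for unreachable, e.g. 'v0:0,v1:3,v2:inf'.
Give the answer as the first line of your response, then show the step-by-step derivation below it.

v0:2,v1:inf,v2:26,v3:0,v4:inf,v5:14,v6:5,v7:inf,v8:31

step 1: dist = v0:2,v1:inf,v2:inf,v3:0,v4:inf,v5:inf,v6:inf,v7:inf,v8:inf
step 2: dist = v0:2,v1:inf,v2:inf,v3:0,v4:inf,v5:inf,v6:5,v7:inf,v8:inf
step 3: dist = v0:2,v1:inf,v2:inf,v3:0,v4:inf,v5:14,v6:5,v7:inf,v8:inf
step 4: dist = v0:2,v1:inf,v2:26,v3:0,v4:inf,v5:14,v6:5,v7:inf,v8:inf
step 5: dist = v0:2,v1:inf,v2:26,v3:0,v4:inf,v5:14,v6:5,v7:inf,v8:31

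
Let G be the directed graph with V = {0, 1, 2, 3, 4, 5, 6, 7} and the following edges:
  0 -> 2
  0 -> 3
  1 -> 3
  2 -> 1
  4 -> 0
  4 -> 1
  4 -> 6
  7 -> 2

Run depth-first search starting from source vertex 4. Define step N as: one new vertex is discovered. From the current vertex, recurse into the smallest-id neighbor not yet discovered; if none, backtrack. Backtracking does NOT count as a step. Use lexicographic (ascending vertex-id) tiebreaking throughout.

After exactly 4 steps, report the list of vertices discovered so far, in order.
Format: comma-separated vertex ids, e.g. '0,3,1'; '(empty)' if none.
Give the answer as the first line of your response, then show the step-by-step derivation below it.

4,0,2,1

step 1: discover 4; path=4; order=4
step 2: discover 0; path=4>0; order=4,0
step 3: discover 2; path=4>0>2; order=4,0,2
step 4: discover 1; path=4>0>2>1; order=4,0,2,1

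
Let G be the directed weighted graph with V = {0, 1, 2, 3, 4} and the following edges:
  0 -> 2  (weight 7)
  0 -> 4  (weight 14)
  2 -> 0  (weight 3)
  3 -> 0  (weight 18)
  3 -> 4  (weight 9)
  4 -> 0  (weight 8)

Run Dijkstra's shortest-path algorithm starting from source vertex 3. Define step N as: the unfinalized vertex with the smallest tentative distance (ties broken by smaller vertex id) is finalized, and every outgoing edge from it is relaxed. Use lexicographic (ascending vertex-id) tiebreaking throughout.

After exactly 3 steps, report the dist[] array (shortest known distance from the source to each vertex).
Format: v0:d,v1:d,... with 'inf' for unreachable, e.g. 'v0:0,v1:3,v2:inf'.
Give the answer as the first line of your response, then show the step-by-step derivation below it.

v0:17,v1:inf,v2:24,v3:0,v4:9

step 1: dist = v0:18,v1:inf,v2:inf,v3:0,v4:9
step 2: dist = v0:17,v1:inf,v2:inf,v3:0,v4:9
step 3: dist = v0:17,v1:inf,v2:24,v3:0,v4:9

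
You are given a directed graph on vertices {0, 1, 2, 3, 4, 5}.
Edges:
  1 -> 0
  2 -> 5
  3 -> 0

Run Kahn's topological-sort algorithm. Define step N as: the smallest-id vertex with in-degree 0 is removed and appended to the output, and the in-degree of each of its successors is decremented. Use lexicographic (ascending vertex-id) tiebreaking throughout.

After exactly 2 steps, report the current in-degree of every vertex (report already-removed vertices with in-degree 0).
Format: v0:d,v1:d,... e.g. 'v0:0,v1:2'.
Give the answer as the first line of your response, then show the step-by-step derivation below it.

v0:1,v1:0,v2:0,v3:0,v4:0,v5:0

step 1: output 1; order=[1]; indeg=(1,0,0,0,0,1)
step 2: output 2; order=[1,2]; indeg=(1,0,0,0,0,0)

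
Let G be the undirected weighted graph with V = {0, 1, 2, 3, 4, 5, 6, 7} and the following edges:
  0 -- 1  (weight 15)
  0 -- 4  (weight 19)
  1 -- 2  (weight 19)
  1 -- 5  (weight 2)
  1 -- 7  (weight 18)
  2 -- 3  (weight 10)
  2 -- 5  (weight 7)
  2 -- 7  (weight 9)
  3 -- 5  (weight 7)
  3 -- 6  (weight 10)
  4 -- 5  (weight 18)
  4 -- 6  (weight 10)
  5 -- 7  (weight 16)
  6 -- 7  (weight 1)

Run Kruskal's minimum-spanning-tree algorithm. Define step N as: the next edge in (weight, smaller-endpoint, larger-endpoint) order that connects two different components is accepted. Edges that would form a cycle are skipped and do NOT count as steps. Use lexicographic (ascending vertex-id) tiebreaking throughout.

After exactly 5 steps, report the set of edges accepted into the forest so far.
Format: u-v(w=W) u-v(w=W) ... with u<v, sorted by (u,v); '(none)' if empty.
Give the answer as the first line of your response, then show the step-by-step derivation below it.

1-5(w=2) 2-5(w=7) 2-7(w=9) 3-5(w=7) 6-7(w=1)

step 1: add edge 6-7 (w=1); MST = {6-7(w=1)}
step 2: add edge 1-5 (w=2); MST = {1-5(w=2) 6-7(w=1)}
step 3: add edge 2-5 (w=7); MST = {1-5(w=2) 2-5(w=7) 6-7(w=1)}
step 4: add edge 3-5 (w=7); MST = {1-5(w=2) 2-5(w=7) 3-5(w=7) 6-7(w=1)}
step 5: add edge 2-7 (w=9); MST = {1-5(w=2) 2-5(w=7) 2-7(w=9) 3-5(w=7) 6-7(w=1)}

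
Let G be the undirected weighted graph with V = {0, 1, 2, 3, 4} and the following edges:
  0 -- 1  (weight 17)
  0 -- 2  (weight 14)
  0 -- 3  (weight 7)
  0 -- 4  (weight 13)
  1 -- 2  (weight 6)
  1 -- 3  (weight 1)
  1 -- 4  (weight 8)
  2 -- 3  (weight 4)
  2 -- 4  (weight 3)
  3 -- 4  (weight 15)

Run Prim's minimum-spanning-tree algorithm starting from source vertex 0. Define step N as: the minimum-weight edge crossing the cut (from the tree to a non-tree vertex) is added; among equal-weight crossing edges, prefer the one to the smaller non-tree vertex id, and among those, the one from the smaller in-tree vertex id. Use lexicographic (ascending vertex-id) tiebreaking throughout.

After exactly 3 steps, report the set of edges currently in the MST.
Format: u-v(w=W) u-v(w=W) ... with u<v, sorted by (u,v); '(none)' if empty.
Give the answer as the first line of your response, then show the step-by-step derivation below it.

0-3(w=7) 1-3(w=1) 2-3(w=4)

step 1: add edge 0-3 (w=7); MST = {0-3(w=7)}
step 2: add edge 1-3 (w=1); MST = {0-3(w=7) 1-3(w=1)}
step 3: add edge 2-3 (w=4); MST = {0-3(w=7) 1-3(w=1) 2-3(w=4)}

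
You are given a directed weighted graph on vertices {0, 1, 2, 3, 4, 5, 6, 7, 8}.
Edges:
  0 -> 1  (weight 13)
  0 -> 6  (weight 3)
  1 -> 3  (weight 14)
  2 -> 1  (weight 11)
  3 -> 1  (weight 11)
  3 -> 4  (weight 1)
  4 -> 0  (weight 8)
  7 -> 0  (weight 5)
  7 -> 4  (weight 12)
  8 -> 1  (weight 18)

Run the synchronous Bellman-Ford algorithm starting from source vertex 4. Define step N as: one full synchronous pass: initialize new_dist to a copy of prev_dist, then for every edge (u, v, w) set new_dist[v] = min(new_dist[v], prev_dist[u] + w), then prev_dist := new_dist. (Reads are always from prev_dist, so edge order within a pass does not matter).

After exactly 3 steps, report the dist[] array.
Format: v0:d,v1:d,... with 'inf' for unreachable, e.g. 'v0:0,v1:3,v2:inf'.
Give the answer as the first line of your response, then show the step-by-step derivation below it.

v0:8,v1:21,v2:inf,v3:35,v4:0,v5:inf,v6:11,v7:inf,v8:inf

step 1: dist = v0:8,v1:inf,v2:inf,v3:inf,v4:0,v5:inf,v6:inf,v7:inf,v8:inf
step 2: dist = v0:8,v1:21,v2:inf,v3:inf,v4:0,v5:inf,v6:11,v7:inf,v8:inf
step 3: dist = v0:8,v1:21,v2:inf,v3:35,v4:0,v5:inf,v6:11,v7:inf,v8:inf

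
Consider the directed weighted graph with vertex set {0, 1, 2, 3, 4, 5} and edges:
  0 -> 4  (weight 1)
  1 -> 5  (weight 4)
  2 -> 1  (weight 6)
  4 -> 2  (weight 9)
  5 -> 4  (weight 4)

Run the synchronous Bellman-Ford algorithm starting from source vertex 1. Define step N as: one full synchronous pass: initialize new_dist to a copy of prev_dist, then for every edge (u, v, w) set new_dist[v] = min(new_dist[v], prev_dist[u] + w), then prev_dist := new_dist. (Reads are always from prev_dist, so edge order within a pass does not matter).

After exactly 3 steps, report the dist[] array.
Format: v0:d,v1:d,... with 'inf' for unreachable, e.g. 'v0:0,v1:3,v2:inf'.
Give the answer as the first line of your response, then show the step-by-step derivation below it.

v0:inf,v1:0,v2:17,v3:inf,v4:8,v5:4

step 1: dist = v0:inf,v1:0,v2:inf,v3:inf,v4:inf,v5:4
step 2: dist = v0:inf,v1:0,v2:inf,v3:inf,v4:8,v5:4
step 3: dist = v0:inf,v1:0,v2:17,v3:inf,v4:8,v5:4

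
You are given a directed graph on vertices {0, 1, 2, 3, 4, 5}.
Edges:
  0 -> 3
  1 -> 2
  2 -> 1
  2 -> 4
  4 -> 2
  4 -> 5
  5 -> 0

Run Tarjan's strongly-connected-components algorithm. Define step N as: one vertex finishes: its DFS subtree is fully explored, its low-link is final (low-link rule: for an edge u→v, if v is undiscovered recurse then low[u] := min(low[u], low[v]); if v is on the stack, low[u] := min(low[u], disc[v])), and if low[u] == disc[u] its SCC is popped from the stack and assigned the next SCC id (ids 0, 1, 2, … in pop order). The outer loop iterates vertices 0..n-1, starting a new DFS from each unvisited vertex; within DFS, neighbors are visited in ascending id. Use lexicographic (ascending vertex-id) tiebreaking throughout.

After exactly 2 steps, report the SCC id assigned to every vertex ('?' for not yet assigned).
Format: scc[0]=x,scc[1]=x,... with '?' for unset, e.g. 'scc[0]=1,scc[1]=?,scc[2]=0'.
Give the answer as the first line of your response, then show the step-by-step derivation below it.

scc[0]=1,scc[1]=?,scc[2]=?,scc[3]=0,scc[4]=?,scc[5]=?

step 1: low=(low[0]=0,low[1]=?,low[2]=?,low[3]=1,low[4]=?,low[5]=?); scc=(scc[0]=?,scc[1]=?,scc[2]=?,scc[3]=0,scc[4]=?,scc[5]=?)
step 2: low=(low[0]=0,low[1]=?,low[2]=?,low[3]=1,low[4]=?,low[5]=?); scc=(scc[0]=1,scc[1]=?,scc[2]=?,scc[3]=0,scc[4]=?,scc[5]=?)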